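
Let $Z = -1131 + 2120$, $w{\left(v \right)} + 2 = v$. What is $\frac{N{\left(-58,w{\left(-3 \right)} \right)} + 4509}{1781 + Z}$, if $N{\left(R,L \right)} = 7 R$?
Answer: $\frac{4103}{2770} \approx 1.4812$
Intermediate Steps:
$w{\left(v \right)} = -2 + v$
$Z = 989$
$\frac{N{\left(-58,w{\left(-3 \right)} \right)} + 4509}{1781 + Z} = \frac{7 \left(-58\right) + 4509}{1781 + 989} = \frac{-406 + 4509}{2770} = 4103 \cdot \frac{1}{2770} = \frac{4103}{2770}$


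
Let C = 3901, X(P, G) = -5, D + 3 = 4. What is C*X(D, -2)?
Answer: -19505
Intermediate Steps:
D = 1 (D = -3 + 4 = 1)
C*X(D, -2) = 3901*(-5) = -19505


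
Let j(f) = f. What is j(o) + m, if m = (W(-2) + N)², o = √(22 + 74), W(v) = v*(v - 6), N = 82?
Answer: 9604 + 4*√6 ≈ 9613.8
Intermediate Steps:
W(v) = v*(-6 + v)
o = 4*√6 (o = √96 = 4*√6 ≈ 9.7980)
m = 9604 (m = (-2*(-6 - 2) + 82)² = (-2*(-8) + 82)² = (16 + 82)² = 98² = 9604)
j(o) + m = 4*√6 + 9604 = 9604 + 4*√6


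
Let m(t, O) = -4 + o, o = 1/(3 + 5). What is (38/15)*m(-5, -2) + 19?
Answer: 551/60 ≈ 9.1833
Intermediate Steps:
o = 1/8 ≈ 0.12500
m(t, O) = -31/8 (m(t, O) = -4 + 1/8 = -31/8)
(38/15)*m(-5, -2) + 19 = (38/15)*(-31/8) + 19 = -589/60 + 19 = 551/60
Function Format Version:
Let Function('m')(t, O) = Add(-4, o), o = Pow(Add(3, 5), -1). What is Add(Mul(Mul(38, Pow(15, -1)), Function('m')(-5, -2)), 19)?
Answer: Rational(551, 60) ≈ 9.1833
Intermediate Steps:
o = Rational(1, 8) (o = Pow(8, -1) = Rational(1, 8) ≈ 0.12500)
Function('m')(t, O) = Rational(-31, 8) (Function('m')(t, O) = Add(-4, Rational(1, 8)) = Rational(-31, 8))
Add(Mul(Mul(38, Pow(15, -1)), Function('m')(-5, -2)), 19) = Add(Mul(Mul(38, Pow(15, -1)), Rational(-31, 8)), 19) = Add(Mul(Mul(38, Rational(1, 15)), Rational(-31, 8)), 19) = Add(Mul(Rational(38, 15), Rational(-31, 8)), 19) = Add(Rational(-589, 60), 19) = Rational(551, 60)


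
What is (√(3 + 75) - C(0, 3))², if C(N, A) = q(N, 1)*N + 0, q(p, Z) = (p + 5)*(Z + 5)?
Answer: 78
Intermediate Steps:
q(p, Z) = (5 + Z)*(5 + p) (q(p, Z) = (5 + p)*(5 + Z) = (5 + Z)*(5 + p))
C(N, A) = N*(30 + 6*N) (C(N, A) = (25 + 5*1 + 5*N + 1*N)*N + 0 = (25 + 5 + 5*N + N)*N + 0 = (30 + 6*N)*N + 0 = N*(30 + 6*N) + 0 = N*(30 + 6*N))
(√(3 + 75) - C(0, 3))² = (√(3 + 75) - 6*0*(5 + 0))² = (√78 - 6*0*5)² = (√78 - 1*0)² = (√78 + 0)² = (√78)² = 78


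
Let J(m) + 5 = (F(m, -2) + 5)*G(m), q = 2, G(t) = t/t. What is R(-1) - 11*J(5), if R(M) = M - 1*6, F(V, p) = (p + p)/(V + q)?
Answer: -5/7 ≈ -0.71429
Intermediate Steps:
G(t) = 1
F(V, p) = 2*p/(2 + V) (F(V, p) = (p + p)/(V + 2) = (2*p)/(2 + V) = 2*p/(2 + V))
R(M) = -6 + M (R(M) = M - 6 = -6 + M)
J(m) = -4/(2 + m) (J(m) = -5 + (2*(-2)/(2 + m) + 5)*1 = -5 + (-4/(2 + m) + 5)*1 = -5 + (5 - 4/(2 + m))*1 = -5 + (5 - 4/(2 + m)) = -4/(2 + m))
R(-1) - 11*J(5) = (-6 - 1) - (-44)/(2 + 5) = -7 - (-44)/7 = -7 - 11*(-4/7) = -7 + 44/7 = -5/7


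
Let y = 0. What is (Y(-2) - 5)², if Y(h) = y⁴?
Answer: 25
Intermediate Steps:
Y(h) = 0 (Y(h) = 0⁴ = 0)
(Y(-2) - 5)² = (0 - 5)² = (-5)² = 25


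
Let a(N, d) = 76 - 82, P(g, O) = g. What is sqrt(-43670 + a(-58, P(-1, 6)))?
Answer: 2*I*sqrt(10919) ≈ 208.99*I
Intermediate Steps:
a(N, d) = -6
sqrt(-43670 + a(-58, P(-1, 6))) = sqrt(-43670 - 6) = sqrt(-43676) = 2*I*sqrt(10919)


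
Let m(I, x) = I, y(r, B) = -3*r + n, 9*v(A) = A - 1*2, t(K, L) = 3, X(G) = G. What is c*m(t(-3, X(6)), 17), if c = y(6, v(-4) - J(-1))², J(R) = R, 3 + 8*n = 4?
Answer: 61347/64 ≈ 958.55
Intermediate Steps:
n = ⅛ (n = -3/8 + (⅛)*4 = -3/8 + ½ = ⅛ ≈ 0.12500)
v(A) = -2/9 + A/9 (v(A) = (A - 1*2)/9 = (A - 2)/9 = (-2 + A)/9 = -2/9 + A/9)
y(r, B) = ⅛ - 3*r (y(r, B) = -3*r + ⅛ = ⅛ - 3*r)
c = 20449/64 (c = (⅛ - 3*6)² = (⅛ - 18)² = (-143/8)² = 20449/64 ≈ 319.52)
c*m(t(-3, X(6)), 17) = (20449/64)*3 = 61347/64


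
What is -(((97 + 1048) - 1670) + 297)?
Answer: 228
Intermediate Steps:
-(((97 + 1048) - 1670) + 297) = -((1145 - 1670) + 297) = -(-525 + 297) = -1*(-228) = 228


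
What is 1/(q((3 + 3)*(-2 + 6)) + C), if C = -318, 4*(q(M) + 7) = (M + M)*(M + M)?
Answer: 1/251 ≈ 0.0039841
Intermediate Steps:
q(M) = -7 + M² (q(M) = -7 + ((M + M)*(M + M))/4 = -7 + ((2*M)*(2*M))/4 = -7 + (4*M²)/4 = -7 + M²)
1/(q((3 + 3)*(-2 + 6)) + C) = 1/((-7 + ((3 + 3)*(-2 + 6))²) - 318) = 1/((-7 + (6*4)²) - 318) = 1/((-7 + 24²) - 318) = 1/((-7 + 576) - 318) = 1/(569 - 318) = 1/251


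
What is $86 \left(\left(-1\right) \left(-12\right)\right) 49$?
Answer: $50568$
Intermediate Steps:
$86 \left(\left(-1\right) \left(-12\right)\right) 49 = 86 \cdot 12 \cdot 49 = 1032 \cdot 49 = 50568$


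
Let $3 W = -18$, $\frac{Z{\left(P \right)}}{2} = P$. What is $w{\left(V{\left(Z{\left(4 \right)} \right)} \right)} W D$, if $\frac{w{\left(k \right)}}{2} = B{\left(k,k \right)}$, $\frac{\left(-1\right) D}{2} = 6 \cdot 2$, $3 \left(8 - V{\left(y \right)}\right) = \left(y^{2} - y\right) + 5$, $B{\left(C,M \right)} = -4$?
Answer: $-1152$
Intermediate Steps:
$Z{\left(P \right)} = 2 P$
$V{\left(y \right)} = \frac{19}{3} - \frac{y^{2}}{3} + \frac{y}{3}$ ($V{\left(y \right)} = 8 - \frac{\left(y^{2} - y\right) + 5}{3} = 8 - \frac{5 + y^{2} - y}{3} = 8 - \left(\frac{5}{3} - \frac{y}{3} + \frac{y^{2}}{3}\right) = \frac{19}{3} - \frac{y^{2}}{3} + \frac{y}{3}$)
$W = -6$ ($W = \frac{1}{3} \left(-18\right) = -6$)
$D = -24$ ($D = - 2 \cdot 6 \cdot 2 = \left(-2\right) 12 = -24$)
$w{\left(k \right)} = -8$ ($w{\left(k \right)} = 2 \left(-4\right) = -8$)
$w{\left(V{\left(Z{\left(4 \right)} \right)} \right)} W D = \left(-8\right) \left(-6\right) \left(-24\right) = 48 \left(-24\right) = -1152$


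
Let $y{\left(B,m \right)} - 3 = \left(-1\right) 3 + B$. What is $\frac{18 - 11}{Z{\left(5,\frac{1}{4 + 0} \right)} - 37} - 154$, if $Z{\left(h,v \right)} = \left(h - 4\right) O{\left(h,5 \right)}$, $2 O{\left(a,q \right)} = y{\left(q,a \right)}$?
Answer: $- \frac{10640}{69} \approx -154.2$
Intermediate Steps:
$y{\left(B,m \right)} = B$ ($y{\left(B,m \right)} = 3 + \left(\left(-1\right) 3 + B\right) = 3 + \left(-3 + B\right) = B$)
$O{\left(a,q \right)} = \frac{q}{2}$
$Z{\left(h,v \right)} = -10 + \frac{5 h}{2}$ ($Z{\left(h,v \right)} = \left(h - 4\right) \frac{1}{2} \cdot 5 = \left(-4 + h\right) \frac{5}{2} = -10 + \frac{5 h}{2}$)
$\frac{18 - 11}{Z{\left(5,\frac{1}{4 + 0} \right)} - 37} - 154 = \frac{18 - 11}{\left(-10 + \frac{5}{2} \cdot 5\right) - 37} - 154 = \frac{7}{\left(-10 + \frac{25}{2}\right) - 37} - 154 = \frac{7}{\frac{5}{2} - 37} - 154 = \frac{7}{- \frac{69}{2}} - 154 = 7 \left(- \frac{2}{69}\right) - 154 = - \frac{14}{69} - 154 = - \frac{10640}{69}$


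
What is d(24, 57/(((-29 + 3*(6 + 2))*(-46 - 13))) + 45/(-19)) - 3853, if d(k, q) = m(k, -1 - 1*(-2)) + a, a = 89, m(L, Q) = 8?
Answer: -3756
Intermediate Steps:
d(k, q) = 97 (d(k, q) = 8 + 89 = 97)
d(24, 57/(((-29 + 3*(6 + 2))*(-46 - 13))) + 45/(-19)) - 3853 = 97 - 3853 = -3756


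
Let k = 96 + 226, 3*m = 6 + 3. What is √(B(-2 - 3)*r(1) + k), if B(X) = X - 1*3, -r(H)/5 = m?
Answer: √442 ≈ 21.024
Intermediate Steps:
m = 3 (m = (6 + 3)/3 = (⅓)*9 = 3)
r(H) = -15 (r(H) = -5*3 = -15)
B(X) = -3 + X (B(X) = X - 3 = -3 + X)
k = 322
√(B(-2 - 3)*r(1) + k) = √((-3 + (-2 - 3))*(-15) + 322) = √((-3 - 5)*(-15) + 322) = √(-8*(-15) + 322) = √(120 + 322) = √442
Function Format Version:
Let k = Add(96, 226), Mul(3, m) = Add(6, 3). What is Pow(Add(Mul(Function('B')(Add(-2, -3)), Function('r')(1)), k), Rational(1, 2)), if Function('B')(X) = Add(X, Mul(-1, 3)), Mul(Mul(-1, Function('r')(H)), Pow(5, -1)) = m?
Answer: Pow(442, Rational(1, 2)) ≈ 21.024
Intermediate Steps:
m = 3 (m = Mul(Rational(1, 3), Add(6, 3)) = Mul(Rational(1, 3), 9) = 3)
Function('r')(H) = -15 (Function('r')(H) = Mul(-5, 3) = -15)
Function('B')(X) = Add(-3, X) (Function('B')(X) = Add(X, -3) = Add(-3, X))
k = 322
Pow(Add(Mul(Function('B')(Add(-2, -3)), Function('r')(1)), k), Rational(1, 2)) = Pow(Add(Mul(Add(-3, Add(-2, -3)), -15), 322), Rational(1, 2)) = Pow(Add(Mul(Add(-3, -5), -15), 322), Rational(1, 2)) = Pow(Add(Mul(-8, -15), 322), Rational(1, 2)) = Pow(Add(120, 322), Rational(1, 2)) = Pow(442, Rational(1, 2))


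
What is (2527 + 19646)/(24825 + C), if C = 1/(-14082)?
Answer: 312240186/349585649 ≈ 0.89317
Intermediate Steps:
C = -1/14082 ≈ -7.1013e-5
(2527 + 19646)/(24825 + C) = (2527 + 19646)/(24825 - 1/14082) = 22173/(349585649/14082) = 22173*(14082/349585649) = 312240186/349585649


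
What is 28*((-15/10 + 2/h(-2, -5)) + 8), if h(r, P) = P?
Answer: 854/5 ≈ 170.80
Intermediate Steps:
28*((-15/10 + 2/h(-2, -5)) + 8) = 28*((-15/10 + 2/(-5)) + 8) = 28*((-15*1/10 + 2*(-1/5)) + 8) = 28*((-3/2 - 2/5) + 8) = 28*(-19/10 + 8) = 28*(61/10) = 854/5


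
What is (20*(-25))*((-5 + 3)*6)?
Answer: 6000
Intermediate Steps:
(20*(-25))*((-5 + 3)*6) = -(-1000)*6 = -500*(-12) = 6000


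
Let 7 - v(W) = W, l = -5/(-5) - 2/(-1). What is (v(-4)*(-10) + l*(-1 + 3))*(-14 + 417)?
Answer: -41912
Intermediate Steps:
l = 3 (l = -5*(-1/5) - 2*(-1) = 1 + 2 = 3)
v(W) = 7 - W
(v(-4)*(-10) + l*(-1 + 3))*(-14 + 417) = ((7 - 1*(-4))*(-10) + 3*(-1 + 3))*(-14 + 417) = ((7 + 4)*(-10) + 3*2)*403 = (11*(-10) + 6)*403 = (-110 + 6)*403 = -104*403 = -41912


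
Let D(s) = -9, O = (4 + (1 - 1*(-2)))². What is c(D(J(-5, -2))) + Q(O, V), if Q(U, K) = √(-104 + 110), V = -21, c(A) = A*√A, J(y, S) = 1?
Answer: √6 - 27*I ≈ 2.4495 - 27.0*I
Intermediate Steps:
O = 49 (O = (4 + (1 + 2))² = (4 + 3)² = 7² = 49)
c(A) = A^(3/2)
Q(U, K) = √6
c(D(J(-5, -2))) + Q(O, V) = (-9)^(3/2) + √6 = -27*I + √6 = √6 - 27*I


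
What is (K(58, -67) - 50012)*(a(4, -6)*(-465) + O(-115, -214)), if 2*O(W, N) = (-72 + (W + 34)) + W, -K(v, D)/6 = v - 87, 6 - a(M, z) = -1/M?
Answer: 303039959/2 ≈ 1.5152e+8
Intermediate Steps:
a(M, z) = 6 + 1/M (a(M, z) = 6 - (-1)/M = 6 + 1/M)
K(v, D) = 522 - 6*v (K(v, D) = -6*(v - 87) = -6*(-87 + v) = 522 - 6*v)
O(W, N) = -19 + W (O(W, N) = ((-72 + (W + 34)) + W)/2 = ((-72 + (34 + W)) + W)/2 = ((-38 + W) + W)/2 = (-38 + 2*W)/2 = -19 + W)
(K(58, -67) - 50012)*(a(4, -6)*(-465) + O(-115, -214)) = ((522 - 6*58) - 50012)*((6 + 1/4)*(-465) + (-19 - 115)) = ((522 - 348) - 50012)*((6 + 1/4)*(-465) - 134) = (174 - 50012)*((25/4)*(-465) - 134) = -49838*(-11625/4 - 134) = -49838*(-12161/4) = 303039959/2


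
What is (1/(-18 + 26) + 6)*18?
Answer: 441/4 ≈ 110.25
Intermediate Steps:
(1/(-18 + 26) + 6)*18 = (1/8 + 6)*18 = (⅛ + 6)*18 = (49/8)*18 = 441/4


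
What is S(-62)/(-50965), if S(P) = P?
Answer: 62/50965 ≈ 0.0012165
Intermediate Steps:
S(-62)/(-50965) = -62/(-50965) = -62*(-1/50965) = 62/50965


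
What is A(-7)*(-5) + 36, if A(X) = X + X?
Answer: 106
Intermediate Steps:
A(X) = 2*X
A(-7)*(-5) + 36 = (2*(-7))*(-5) + 36 = -14*(-5) + 36 = 70 + 36 = 106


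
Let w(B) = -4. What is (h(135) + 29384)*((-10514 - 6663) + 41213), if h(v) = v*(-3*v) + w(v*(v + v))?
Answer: -607990620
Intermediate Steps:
h(v) = -4 - 3*v² (h(v) = v*(-3*v) - 4 = -3*v² - 4 = -4 - 3*v²)
(h(135) + 29384)*((-10514 - 6663) + 41213) = ((-4 - 3*135²) + 29384)*((-10514 - 6663) + 41213) = ((-4 - 3*18225) + 29384)*(-17177 + 41213) = ((-4 - 54675) + 29384)*24036 = (-54679 + 29384)*24036 = -25295*24036 = -607990620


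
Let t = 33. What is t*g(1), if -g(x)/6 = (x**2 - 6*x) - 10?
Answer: 2970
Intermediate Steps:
g(x) = 60 - 6*x**2 + 36*x (g(x) = -6*((x**2 - 6*x) - 10) = -6*(-10 + x**2 - 6*x) = 60 - 6*x**2 + 36*x)
t*g(1) = 33*(60 - 6*1**2 + 36*1) = 33*(60 - 6*1 + 36) = 33*(60 - 6 + 36) = 33*90 = 2970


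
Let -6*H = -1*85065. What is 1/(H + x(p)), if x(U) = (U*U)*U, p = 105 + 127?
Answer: 2/25002691 ≈ 7.9991e-8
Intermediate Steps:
H = 28355/2 (H = -(-1)*85065/6 = -⅙*(-85065) = 28355/2 ≈ 14178.)
p = 232
x(U) = U³ (x(U) = U²*U = U³)
1/(H + x(p)) = 1/(28355/2 + 232³) = 1/(28355/2 + 12487168) = 1/(25002691/2) = 2/25002691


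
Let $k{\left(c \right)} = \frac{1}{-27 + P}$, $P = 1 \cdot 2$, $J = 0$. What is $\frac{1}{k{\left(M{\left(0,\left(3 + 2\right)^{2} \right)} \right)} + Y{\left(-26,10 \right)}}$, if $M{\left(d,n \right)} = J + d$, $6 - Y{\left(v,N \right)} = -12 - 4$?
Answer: $\frac{25}{549} \approx 0.045537$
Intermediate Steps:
$P = 2$
$Y{\left(v,N \right)} = 22$ ($Y{\left(v,N \right)} = 6 - \left(-12 - 4\right) = 6 - -16 = 6 + 16 = 22$)
$M{\left(d,n \right)} = d$ ($M{\left(d,n \right)} = 0 + d = d$)
$k{\left(c \right)} = - \frac{1}{25}$ ($k{\left(c \right)} = \frac{1}{-27 + 2} = \frac{1}{-25} = - \frac{1}{25}$)
$\frac{1}{k{\left(M{\left(0,\left(3 + 2\right)^{2} \right)} \right)} + Y{\left(-26,10 \right)}} = \frac{1}{- \frac{1}{25} + 22} = \frac{1}{\frac{549}{25}} = \frac{25}{549}$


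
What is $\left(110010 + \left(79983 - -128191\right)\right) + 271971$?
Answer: $590155$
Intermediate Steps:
$\left(110010 + \left(79983 - -128191\right)\right) + 271971 = \left(110010 + \left(79983 + 128191\right)\right) + 271971 = \left(110010 + 208174\right) + 271971 = 318184 + 271971 = 590155$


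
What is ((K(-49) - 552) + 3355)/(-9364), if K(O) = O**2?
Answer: -1301/2341 ≈ -0.55575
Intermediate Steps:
((K(-49) - 552) + 3355)/(-9364) = (((-49)**2 - 552) + 3355)/(-9364) = ((2401 - 552) + 3355)*(-1/9364) = (1849 + 3355)*(-1/9364) = 5204*(-1/9364) = -1301/2341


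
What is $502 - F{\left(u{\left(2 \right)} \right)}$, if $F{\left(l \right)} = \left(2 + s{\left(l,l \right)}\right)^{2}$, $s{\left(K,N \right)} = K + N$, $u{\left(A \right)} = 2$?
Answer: $466$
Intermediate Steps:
$F{\left(l \right)} = \left(2 + 2 l\right)^{2}$ ($F{\left(l \right)} = \left(2 + \left(l + l\right)\right)^{2} = \left(2 + 2 l\right)^{2}$)
$502 - F{\left(u{\left(2 \right)} \right)} = 502 - 4 \left(1 + 2\right)^{2} = 502 - 4 \cdot 3^{2} = 502 - 4 \cdot 9 = 502 - 36 = 466$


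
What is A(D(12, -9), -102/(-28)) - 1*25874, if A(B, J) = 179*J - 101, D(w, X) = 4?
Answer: -354521/14 ≈ -25323.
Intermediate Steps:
A(B, J) = -101 + 179*J
A(D(12, -9), -102/(-28)) - 1*25874 = (-101 + 179*(-102/(-28))) - 1*25874 = (-101 + 179*(-102*(-1/28))) - 25874 = (-101 + 179*(51/14)) - 25874 = (-101 + 9129/14) - 25874 = 7715/14 - 25874 = -354521/14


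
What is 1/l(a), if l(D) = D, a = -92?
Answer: -1/92 ≈ -0.010870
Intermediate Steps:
1/l(a) = 1/(-92) = -1/92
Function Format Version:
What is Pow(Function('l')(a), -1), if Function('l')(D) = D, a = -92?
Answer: Rational(-1, 92) ≈ -0.010870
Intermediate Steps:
Pow(Function('l')(a), -1) = Pow(-92, -1) = Rational(-1, 92)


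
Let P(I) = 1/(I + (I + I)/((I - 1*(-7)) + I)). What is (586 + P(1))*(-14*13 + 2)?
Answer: -1161900/11 ≈ -1.0563e+5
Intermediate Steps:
P(I) = 1/(I + 2*I/(7 + 2*I)) (P(I) = 1/(I + (2*I)/((I + 7) + I)) = 1/(I + (2*I)/((7 + I) + I)) = 1/(I + (2*I)/(7 + 2*I)) = 1/(I + 2*I/(7 + 2*I)))
(586 + P(1))*(-14*13 + 2) = (586 + (7 + 2*1)/(1*(9 + 2*1)))*(-14*13 + 2) = (586 + 1*(7 + 2)/(9 + 2))*(-182 + 2) = (586 + 1*9/11)*(-180) = (586 + 1*(1/11)*9)*(-180) = (586 + 9/11)*(-180) = (6455/11)*(-180) = -1161900/11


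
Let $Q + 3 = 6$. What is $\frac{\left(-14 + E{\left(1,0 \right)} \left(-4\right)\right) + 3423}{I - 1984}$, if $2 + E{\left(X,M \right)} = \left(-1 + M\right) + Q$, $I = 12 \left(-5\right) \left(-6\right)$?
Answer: $- \frac{487}{232} \approx -2.0991$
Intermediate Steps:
$Q = 3$ ($Q = -3 + 6 = 3$)
$I = 360$ ($I = \left(-60\right) \left(-6\right) = 360$)
$E{\left(X,M \right)} = M$ ($E{\left(X,M \right)} = -2 + \left(\left(-1 + M\right) + 3\right) = -2 + \left(2 + M\right) = M$)
$\frac{\left(-14 + E{\left(1,0 \right)} \left(-4\right)\right) + 3423}{I - 1984} = \frac{\left(-14 + 0 \left(-4\right)\right) + 3423}{360 - 1984} = \frac{\left(-14 + 0\right) + 3423}{-1624} = \left(-14 + 3423\right) \left(- \frac{1}{1624}\right) = 3409 \left(- \frac{1}{1624}\right) = - \frac{487}{232}$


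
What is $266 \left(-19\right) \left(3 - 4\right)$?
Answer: $5054$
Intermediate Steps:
$266 \left(-19\right) \left(3 - 4\right) = - 5054 \left(3 - 4\right) = \left(-5054\right) \left(-1\right) = 5054$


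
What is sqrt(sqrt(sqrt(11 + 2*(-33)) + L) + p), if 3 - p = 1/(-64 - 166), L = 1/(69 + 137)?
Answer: sqrt(1686088370 + 2724350*sqrt(206)*sqrt(1 + 206*I*sqrt(55)))/23690 ≈ 2.2609 + 0.42571*I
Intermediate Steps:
L = 1/206 ≈ 0.0048544
p = 691/230 (p = 3 - 1/(-64 - 166) = 3 - 1/(-230) = 3 - 1*(-1/230) = 3 + 1/230 = 691/230 ≈ 3.0043)
sqrt(sqrt(sqrt(11 + 2*(-33)) + L) + p) = sqrt(sqrt(sqrt(11 + 2*(-33)) + 1/206) + 691/230) = sqrt(sqrt(sqrt(11 - 66) + 1/206) + 691/230) = sqrt(sqrt(sqrt(-55) + 1/206) + 691/230) = sqrt(sqrt(I*sqrt(55) + 1/206) + 691/230) = sqrt(sqrt(1/206 + I*sqrt(55)) + 691/230) = sqrt(691/230 + sqrt(1/206 + I*sqrt(55)))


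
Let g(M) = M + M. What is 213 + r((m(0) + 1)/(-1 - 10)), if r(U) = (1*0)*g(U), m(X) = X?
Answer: 213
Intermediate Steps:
g(M) = 2*M
r(U) = 0 (r(U) = (1*0)*(2*U) = 0*(2*U) = 0)
213 + r((m(0) + 1)/(-1 - 10)) = 213 + 0 = 213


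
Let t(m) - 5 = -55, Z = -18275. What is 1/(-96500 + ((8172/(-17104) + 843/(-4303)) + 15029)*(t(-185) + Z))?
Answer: -18399628/5068924181764375 ≈ -3.6299e-9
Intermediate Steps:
t(m) = -50 (t(m) = 5 - 55 = -50)
1/(-96500 + ((8172/(-17104) + 843/(-4303)) + 15029)*(t(-185) + Z)) = 1/(-96500 + ((8172/(-17104) + 843/(-4303)) + 15029)*(-50 - 18275)) = 1/(-96500 + ((8172*(-1/17104) + 843*(-1/4303)) + 15029)*(-18325)) = 1/(-96500 + ((-2043/4276 - 843/4303) + 15029)*(-18325)) = 1/(-96500 + (-12395697/18399628 + 15029)*(-18325)) = 1/(-96500 + (276515613515/18399628)*(-18325)) = 1/(-96500 - 5067148617662375/18399628) = 1/(-5068924181764375/18399628) = -18399628/5068924181764375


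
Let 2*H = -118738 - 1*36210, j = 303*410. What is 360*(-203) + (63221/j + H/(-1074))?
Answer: -1623476967871/22237170 ≈ -73007.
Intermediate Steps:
j = 124230
H = -77474 (H = (-118738 - 1*36210)/2 = (-118738 - 36210)/2 = (½)*(-154948) = -77474)
360*(-203) + (63221/j + H/(-1074)) = 360*(-203) + (63221/124230 - 77474/(-1074)) = -73080 + (63221*(1/124230) - 77474*(-1/1074)) = -73080 + (63221/124230 + 38737/537) = -73080 + 1615415729/22237170 = -1623476967871/22237170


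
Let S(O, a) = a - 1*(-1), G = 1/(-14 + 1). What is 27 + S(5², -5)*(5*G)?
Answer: 371/13 ≈ 28.538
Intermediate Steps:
G = -1/13 (G = 1/(-13) = -1/13 ≈ -0.076923)
S(O, a) = 1 + a (S(O, a) = a + 1 = 1 + a)
27 + S(5², -5)*(5*G) = 27 + (1 - 5)*(5*(-1/13)) = 27 - 4*(-5/13) = 27 + 20/13 = 371/13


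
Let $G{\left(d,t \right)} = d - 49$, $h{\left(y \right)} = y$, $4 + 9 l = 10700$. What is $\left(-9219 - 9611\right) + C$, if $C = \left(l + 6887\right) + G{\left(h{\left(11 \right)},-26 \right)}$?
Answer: $- \frac{97133}{9} \approx -10793.0$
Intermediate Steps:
$l = \frac{10696}{9}$ ($l = - \frac{4}{9} + \frac{1}{9} \cdot 10700 = - \frac{4}{9} + \frac{10700}{9} = \frac{10696}{9} \approx 1188.4$)
$G{\left(d,t \right)} = -49 + d$
$C = \frac{72337}{9}$ ($C = \left(\frac{10696}{9} + 6887\right) + \left(-49 + 11\right) = \frac{72679}{9} - 38 = \frac{72337}{9} \approx 8037.4$)
$\left(-9219 - 9611\right) + C = \left(-9219 - 9611\right) + \frac{72337}{9} = -18830 + \frac{72337}{9} = - \frac{97133}{9}$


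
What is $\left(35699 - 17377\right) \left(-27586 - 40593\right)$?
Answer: $-1249175638$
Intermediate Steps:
$\left(35699 - 17377\right) \left(-27586 - 40593\right) = 18322 \left(-68179\right) = -1249175638$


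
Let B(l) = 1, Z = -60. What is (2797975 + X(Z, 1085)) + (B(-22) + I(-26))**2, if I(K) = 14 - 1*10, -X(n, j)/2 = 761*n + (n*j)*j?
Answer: 144156320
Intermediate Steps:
X(n, j) = -1522*n - 2*n*j**2 (X(n, j) = -2*(761*n + (n*j)*j) = -2*(761*n + (j*n)*j) = -2*(761*n + n*j**2) = -1522*n - 2*n*j**2)
I(K) = 4 (I(K) = 14 - 10 = 4)
(2797975 + X(Z, 1085)) + (B(-22) + I(-26))**2 = (2797975 - 2*(-60)*(761 + 1085**2)) + (1 + 4)**2 = (2797975 - 2*(-60)*(761 + 1177225)) + 5**2 = (2797975 - 2*(-60)*1177986) + 25 = (2797975 + 141358320) + 25 = 144156295 + 25 = 144156320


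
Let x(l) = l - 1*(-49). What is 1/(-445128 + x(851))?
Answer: -1/444228 ≈ -2.2511e-6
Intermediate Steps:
x(l) = 49 + l (x(l) = l + 49 = 49 + l)
1/(-445128 + x(851)) = 1/(-445128 + (49 + 851)) = 1/(-445128 + 900) = 1/(-444228) = -1/444228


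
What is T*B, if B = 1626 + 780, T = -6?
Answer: -14436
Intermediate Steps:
B = 2406
T*B = -6*2406 = -14436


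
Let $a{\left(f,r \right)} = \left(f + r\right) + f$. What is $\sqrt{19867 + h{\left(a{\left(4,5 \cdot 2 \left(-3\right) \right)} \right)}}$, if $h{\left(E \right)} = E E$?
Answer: $\sqrt{20351} \approx 142.66$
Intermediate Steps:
$a{\left(f,r \right)} = r + 2 f$
$h{\left(E \right)} = E^{2}$
$\sqrt{19867 + h{\left(a{\left(4,5 \cdot 2 \left(-3\right) \right)} \right)}} = \sqrt{19867 + \left(5 \cdot 2 \left(-3\right) + 2 \cdot 4\right)^{2}} = \sqrt{19867 + \left(10 \left(-3\right) + 8\right)^{2}} = \sqrt{19867 + \left(-30 + 8\right)^{2}} = \sqrt{19867 + \left(-22\right)^{2}} = \sqrt{19867 + 484} = \sqrt{20351}$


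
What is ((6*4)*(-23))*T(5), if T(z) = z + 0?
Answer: -2760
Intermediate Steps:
T(z) = z
((6*4)*(-23))*T(5) = ((6*4)*(-23))*5 = (24*(-23))*5 = -552*5 = -2760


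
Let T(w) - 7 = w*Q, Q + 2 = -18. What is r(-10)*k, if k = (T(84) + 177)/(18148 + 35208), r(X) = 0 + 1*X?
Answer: 3740/13339 ≈ 0.28038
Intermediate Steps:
Q = -20 (Q = -2 - 18 = -20)
T(w) = 7 - 20*w (T(w) = 7 + w*(-20) = 7 - 20*w)
r(X) = X (r(X) = 0 + X = X)
k = -374/13339 (k = ((7 - 20*84) + 177)/(18148 + 35208) = ((7 - 1680) + 177)/53356 = (-1673 + 177)*(1/53356) = -1496*1/53356 = -374/13339 ≈ -0.028038)
r(-10)*k = -10*(-374/13339) = 3740/13339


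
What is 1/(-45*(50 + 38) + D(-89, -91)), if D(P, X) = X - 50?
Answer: -1/4101 ≈ -0.00024384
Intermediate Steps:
D(P, X) = -50 + X
1/(-45*(50 + 38) + D(-89, -91)) = 1/(-45*(50 + 38) + (-50 - 91)) = 1/(-45*88 - 141) = 1/(-3960 - 141) = 1/(-4101) = -1/4101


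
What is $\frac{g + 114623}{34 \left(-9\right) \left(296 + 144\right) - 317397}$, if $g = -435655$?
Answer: $\frac{321032}{452037} \approx 0.71019$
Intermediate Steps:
$\frac{g + 114623}{34 \left(-9\right) \left(296 + 144\right) - 317397} = \frac{-435655 + 114623}{34 \left(-9\right) \left(296 + 144\right) - 317397} = - \frac{321032}{\left(-306\right) 440 - 317397} = - \frac{321032}{-134640 - 317397} = - \frac{321032}{-452037} = \left(-321032\right) \left(- \frac{1}{452037}\right) = \frac{321032}{452037}$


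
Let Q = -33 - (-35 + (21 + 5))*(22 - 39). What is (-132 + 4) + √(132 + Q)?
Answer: -128 + 3*I*√6 ≈ -128.0 + 7.3485*I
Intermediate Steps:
Q = -186 (Q = -33 - (-35 + 26)*(-17) = -33 - (-9)*(-17) = -33 - 1*153 = -33 - 153 = -186)
(-132 + 4) + √(132 + Q) = (-132 + 4) + √(132 - 186) = -128 + √(-54) = -128 + 3*I*√6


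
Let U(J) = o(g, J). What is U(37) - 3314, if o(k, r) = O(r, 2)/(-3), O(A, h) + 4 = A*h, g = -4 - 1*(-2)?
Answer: -10012/3 ≈ -3337.3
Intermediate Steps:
g = -2 (g = -4 + 2 = -2)
O(A, h) = -4 + A*h
o(k, r) = 4/3 - 2*r/3 (o(k, r) = (-4 + r*2)/(-3) = (-4 + 2*r)*(-⅓) = 4/3 - 2*r/3)
U(J) = 4/3 - 2*J/3
U(37) - 3314 = (4/3 - ⅔*37) - 3314 = (4/3 - 74/3) - 3314 = -70/3 - 3314 = -10012/3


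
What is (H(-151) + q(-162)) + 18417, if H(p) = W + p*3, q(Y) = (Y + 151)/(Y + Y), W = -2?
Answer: 5819699/324 ≈ 17962.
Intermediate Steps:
q(Y) = (151 + Y)/(2*Y) (q(Y) = (151 + Y)/((2*Y)) = (151 + Y)*(1/(2*Y)) = (151 + Y)/(2*Y))
H(p) = -2 + 3*p (H(p) = -2 + p*3 = -2 + 3*p)
(H(-151) + q(-162)) + 18417 = ((-2 + 3*(-151)) + (½)*(151 - 162)/(-162)) + 18417 = ((-2 - 453) + (½)*(-1/162)*(-11)) + 18417 = (-455 + 11/324) + 18417 = -147409/324 + 18417 = 5819699/324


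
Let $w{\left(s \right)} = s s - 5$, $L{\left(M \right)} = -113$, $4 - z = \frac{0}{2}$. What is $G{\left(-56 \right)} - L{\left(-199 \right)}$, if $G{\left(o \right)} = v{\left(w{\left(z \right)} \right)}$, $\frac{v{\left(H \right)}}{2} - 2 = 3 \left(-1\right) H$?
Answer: $51$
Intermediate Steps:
$z = 4$ ($z = 4 - \frac{0}{2} = 4 - 0 \cdot \frac{1}{2} = 4 - 0 = 4 + 0 = 4$)
$w{\left(s \right)} = -5 + s^{2}$ ($w{\left(s \right)} = s^{2} - 5 = -5 + s^{2}$)
$v{\left(H \right)} = 4 - 6 H$ ($v{\left(H \right)} = 4 + 2 \cdot 3 \left(-1\right) H = 4 + 2 \left(- 3 H\right) = 4 - 6 H$)
$G{\left(o \right)} = -62$ ($G{\left(o \right)} = 4 - 6 \left(-5 + 4^{2}\right) = 4 - 6 \left(-5 + 16\right) = 4 - 66 = -62$)
$G{\left(-56 \right)} - L{\left(-199 \right)} = -62 - -113 = -62 + 113 = 51$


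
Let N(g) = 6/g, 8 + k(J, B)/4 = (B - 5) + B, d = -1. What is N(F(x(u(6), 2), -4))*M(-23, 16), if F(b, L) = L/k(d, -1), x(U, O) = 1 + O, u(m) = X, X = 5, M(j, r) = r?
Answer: 1440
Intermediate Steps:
k(J, B) = -52 + 8*B (k(J, B) = -32 + 4*((B - 5) + B) = -32 + 4*((-5 + B) + B) = -32 + 4*(-5 + 2*B) = -32 + (-20 + 8*B) = -52 + 8*B)
u(m) = 5
F(b, L) = -L/60 (F(b, L) = L/(-52 + 8*(-1)) = L/(-52 - 8) = L/(-60) = L*(-1/60) = -L/60)
N(F(x(u(6), 2), -4))*M(-23, 16) = (6/((-1/60*(-4))))*16 = (6/(1/15))*16 = (6*15)*16 = 90*16 = 1440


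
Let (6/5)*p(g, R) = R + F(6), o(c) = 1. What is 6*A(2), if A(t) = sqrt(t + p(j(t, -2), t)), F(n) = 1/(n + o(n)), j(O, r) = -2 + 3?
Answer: 3*sqrt(742)/7 ≈ 11.674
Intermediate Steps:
j(O, r) = 1
F(n) = 1/(1 + n) (F(n) = 1/(n + 1) = 1/(1 + n))
p(g, R) = 5/42 + 5*R/6 (p(g, R) = 5*(R + 1/(1 + 6))/6 = 5*(R + 1/7)/6 = 5*(1/7 + R)/6 = 5/42 + 5*R/6)
A(t) = sqrt(5/42 + 11*t/6) (A(t) = sqrt(t + (5/42 + 5*t/6)) = sqrt(5/42 + 11*t/6))
6*A(2) = 6*(sqrt(210 + 3234*2)/42) = 6*(sqrt(210 + 6468)/42) = 6*(sqrt(6678)/42) = 6*((3*sqrt(742))/42) = 6*(sqrt(742)/14) = 3*sqrt(742)/7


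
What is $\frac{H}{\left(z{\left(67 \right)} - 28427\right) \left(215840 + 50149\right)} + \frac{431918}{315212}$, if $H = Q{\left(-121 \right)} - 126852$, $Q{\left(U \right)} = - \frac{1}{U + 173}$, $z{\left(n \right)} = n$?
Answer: $\frac{8471296537130455}{6182241893319648} \approx 1.3703$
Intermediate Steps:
$Q{\left(U \right)} = - \frac{1}{173 + U}$
$H = - \frac{6596305}{52}$ ($H = - \frac{1}{173 - 121} - 126852 = - \frac{1}{52} - 126852 = - \frac{6596305}{52} \approx -1.2685 \cdot 10^{5}$)
$\frac{H}{\left(z{\left(67 \right)} - 28427\right) \left(215840 + 50149\right)} + \frac{431918}{315212} = - \frac{6596305}{52 \left(67 - 28427\right) \left(215840 + 50149\right)} + \frac{431918}{315212} = - \frac{6596305}{52 \left(\left(-28360\right) 265989\right)} + 431918 \cdot \frac{1}{315212} = - \frac{6596305}{52 \left(-7543448040\right)} + \frac{215959}{157606} = \left(- \frac{6596305}{52}\right) \left(- \frac{1}{7543448040}\right) + \frac{215959}{157606} = \frac{1319261}{78451859616} + \frac{215959}{157606} = \frac{8471296537130455}{6182241893319648}$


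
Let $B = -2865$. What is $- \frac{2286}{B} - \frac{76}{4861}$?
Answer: $\frac{3631502}{4642255} \approx 0.78227$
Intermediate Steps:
$- \frac{2286}{B} - \frac{76}{4861} = - \frac{2286}{-2865} - \frac{76}{4861} = \left(-2286\right) \left(- \frac{1}{2865}\right) - \frac{76}{4861} = \frac{762}{955} - \frac{76}{4861} = \frac{3631502}{4642255}$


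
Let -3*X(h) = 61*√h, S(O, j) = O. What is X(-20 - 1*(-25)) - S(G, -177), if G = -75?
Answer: 75 - 61*√5/3 ≈ 29.533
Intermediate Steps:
X(h) = -61*√h/3
X(-20 - 1*(-25)) - S(G, -177) = -61*√(-20 - 1*(-25))/3 - 1*(-75) = -61*√(-20 + 25)/3 + 75 = -61*√5/3 + 75 = 75 - 61*√5/3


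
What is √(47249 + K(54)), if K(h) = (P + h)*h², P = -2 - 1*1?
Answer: √195965 ≈ 442.68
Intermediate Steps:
P = -3 (P = -2 - 1 = -3)
K(h) = h²*(-3 + h) (K(h) = (-3 + h)*h² = h²*(-3 + h))
√(47249 + K(54)) = √(47249 + 54²*(-3 + 54)) = √(47249 + 2916*51) = √(47249 + 148716) = √195965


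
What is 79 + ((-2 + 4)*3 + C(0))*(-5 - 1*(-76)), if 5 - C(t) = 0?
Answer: 860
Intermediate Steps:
C(t) = 5 (C(t) = 5 - 1*0 = 5 + 0 = 5)
79 + ((-2 + 4)*3 + C(0))*(-5 - 1*(-76)) = 79 + ((-2 + 4)*3 + 5)*(-5 - 1*(-76)) = 79 + (2*3 + 5)*(-5 + 76) = 79 + (6 + 5)*71 = 79 + 11*71 = 79 + 781 = 860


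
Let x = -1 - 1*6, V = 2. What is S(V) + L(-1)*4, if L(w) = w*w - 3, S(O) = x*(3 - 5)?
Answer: 6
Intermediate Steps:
x = -7 (x = -1 - 6 = -7)
S(O) = 14 (S(O) = -7*(3 - 5) = -7*(-2) = 14)
L(w) = -3 + w**2 (L(w) = w**2 - 3 = -3 + w**2)
S(V) + L(-1)*4 = 14 + (-3 + (-1)**2)*4 = 14 + (-3 + 1)*4 = 14 - 2*4 = 14 - 8 = 6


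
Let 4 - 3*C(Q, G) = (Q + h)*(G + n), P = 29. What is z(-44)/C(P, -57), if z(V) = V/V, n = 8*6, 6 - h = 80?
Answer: -3/401 ≈ -0.0074813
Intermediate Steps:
h = -74 (h = 6 - 1*80 = 6 - 80 = -74)
n = 48
C(Q, G) = 4/3 - (-74 + Q)*(48 + G)/3 (C(Q, G) = 4/3 - (Q - 74)*(G + 48)/3 = 4/3 - (-74 + Q)*(48 + G)/3)
z(V) = 1
z(-44)/C(P, -57) = 1/(3556/3 - 16*29 + (74/3)*(-57) - 1/3*(-57)*29) = 1/(3556/3 - 464 - 1406 + 551) = 1/(-401/3) = 1*(-3/401) = -3/401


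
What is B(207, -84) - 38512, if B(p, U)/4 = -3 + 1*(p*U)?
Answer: -108076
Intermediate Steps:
B(p, U) = -12 + 4*U*p (B(p, U) = 4*(-3 + 1*(p*U)) = 4*(-3 + 1*(U*p)) = 4*(-3 + U*p) = -12 + 4*U*p)
B(207, -84) - 38512 = (-12 + 4*(-84)*207) - 38512 = (-12 - 69552) - 38512 = -69564 - 38512 = -108076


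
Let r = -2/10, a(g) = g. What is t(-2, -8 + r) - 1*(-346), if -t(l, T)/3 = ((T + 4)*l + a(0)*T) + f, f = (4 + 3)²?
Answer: 869/5 ≈ 173.80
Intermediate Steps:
f = 49 (f = 7² = 49)
r = -⅕ (r = -2*⅒ = -⅕ ≈ -0.20000)
t(l, T) = -147 - 3*l*(4 + T) (t(l, T) = -3*(((T + 4)*l + 0*T) + 49) = -3*(((4 + T)*l + 0) + 49) = -3*((l*(4 + T) + 0) + 49) = -3*(l*(4 + T) + 49) = -3*(49 + l*(4 + T)) = -147 - 3*l*(4 + T))
t(-2, -8 + r) - 1*(-346) = (-147 - 12*(-2) - 3*(-8 - ⅕)*(-2)) - 1*(-346) = (-147 + 24 - 3*(-41/5)*(-2)) + 346 = (-147 + 24 - 246/5) + 346 = -861/5 + 346 = 869/5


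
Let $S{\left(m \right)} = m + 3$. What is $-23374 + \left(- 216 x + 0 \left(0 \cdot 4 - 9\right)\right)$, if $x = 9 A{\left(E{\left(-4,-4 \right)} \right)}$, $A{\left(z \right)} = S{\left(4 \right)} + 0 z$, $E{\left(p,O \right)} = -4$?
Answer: $-36982$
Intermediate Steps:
$S{\left(m \right)} = 3 + m$
$A{\left(z \right)} = 7$ ($A{\left(z \right)} = \left(3 + 4\right) + 0 z = 7 + 0 = 7$)
$x = 63$ ($x = 9 \cdot 7 = 63$)
$-23374 + \left(- 216 x + 0 \left(0 \cdot 4 - 9\right)\right) = -23374 - \left(13608 + 0 \left(0 \cdot 4 - 9\right)\right) = -23374 - \left(13608 + 0 \left(0 - 9\right)\right) = -23374 + \left(-13608 + 0 \left(-9\right)\right) = -23374 + \left(-13608 + 0\right) = -23374 - 13608 = -36982$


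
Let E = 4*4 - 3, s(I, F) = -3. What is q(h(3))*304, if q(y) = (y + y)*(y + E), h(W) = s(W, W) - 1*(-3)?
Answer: 0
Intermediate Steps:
E = 13 (E = 16 - 3 = 13)
h(W) = 0 (h(W) = -3 - 1*(-3) = -3 + 3 = 0)
q(y) = 2*y*(13 + y) (q(y) = (y + y)*(y + 13) = (2*y)*(13 + y) = 2*y*(13 + y))
q(h(3))*304 = (2*0*(13 + 0))*304 = (2*0*13)*304 = 0*304 = 0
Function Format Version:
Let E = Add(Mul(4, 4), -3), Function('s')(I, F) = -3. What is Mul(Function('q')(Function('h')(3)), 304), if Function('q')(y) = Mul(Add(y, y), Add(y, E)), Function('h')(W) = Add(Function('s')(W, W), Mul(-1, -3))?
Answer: 0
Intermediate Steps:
E = 13 (E = Add(16, -3) = 13)
Function('h')(W) = 0 (Function('h')(W) = Add(-3, Mul(-1, -3)) = Add(-3, 3) = 0)
Function('q')(y) = Mul(2, y, Add(13, y)) (Function('q')(y) = Mul(Add(y, y), Add(y, 13)) = Mul(Mul(2, y), Add(13, y)) = Mul(2, y, Add(13, y)))
Mul(Function('q')(Function('h')(3)), 304) = Mul(Mul(2, 0, Add(13, 0)), 304) = Mul(Mul(2, 0, 13), 304) = Mul(0, 304) = 0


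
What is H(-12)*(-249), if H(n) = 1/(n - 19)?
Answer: 249/31 ≈ 8.0323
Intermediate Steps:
H(n) = 1/(-19 + n)
H(-12)*(-249) = -249/(-19 - 12) = -249/(-31) = -1/31*(-249) = 249/31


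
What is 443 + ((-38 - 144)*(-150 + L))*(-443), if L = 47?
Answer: -8304035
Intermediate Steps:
443 + ((-38 - 144)*(-150 + L))*(-443) = 443 + ((-38 - 144)*(-150 + 47))*(-443) = 443 - 182*(-103)*(-443) = 443 + 18746*(-443) = 443 - 8304478 = -8304035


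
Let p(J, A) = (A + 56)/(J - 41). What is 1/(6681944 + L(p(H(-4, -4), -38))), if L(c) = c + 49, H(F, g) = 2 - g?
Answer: 35/233869737 ≈ 1.4966e-7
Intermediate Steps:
p(J, A) = (56 + A)/(-41 + J)
L(c) = 49 + c
1/(6681944 + L(p(H(-4, -4), -38))) = 1/(6681944 + (49 + (56 - 38)/(-41 + (2 - 1*(-4))))) = 1/(6681944 + (49 + 18/(-41 + (2 + 4)))) = 1/(6681944 + (49 + 18/(-41 + 6))) = 1/(6681944 + (49 + 18/(-35))) = 1/(6681944 + (49 - 1/35*18)) = 1/(6681944 + (49 - 18/35)) = 1/(6681944 + 1697/35) = 1/(233869737/35) = 35/233869737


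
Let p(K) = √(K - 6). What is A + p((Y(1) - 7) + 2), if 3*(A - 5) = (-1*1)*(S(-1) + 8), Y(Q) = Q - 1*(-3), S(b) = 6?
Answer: ⅓ + I*√7 ≈ 0.33333 + 2.6458*I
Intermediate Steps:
Y(Q) = 3 + Q (Y(Q) = Q + 3 = 3 + Q)
A = ⅓ (A = 5 + ((-1*1)*(6 + 8))/3 = 5 + (-1*14)/3 = 5 + (⅓)*(-14) = 5 - 14/3 = ⅓ ≈ 0.33333)
p(K) = √(-6 + K)
A + p((Y(1) - 7) + 2) = ⅓ + √(-6 + (((3 + 1) - 7) + 2)) = ⅓ + √(-6 + ((4 - 7) + 2)) = ⅓ + √(-6 + (-3 + 2)) = ⅓ + √(-6 - 1) = ⅓ + √(-7) = ⅓ + I*√7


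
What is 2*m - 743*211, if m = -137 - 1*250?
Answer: -157547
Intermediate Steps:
m = -387 (m = -137 - 250 = -387)
2*m - 743*211 = 2*(-387) - 743*211 = -774 - 156773 = -157547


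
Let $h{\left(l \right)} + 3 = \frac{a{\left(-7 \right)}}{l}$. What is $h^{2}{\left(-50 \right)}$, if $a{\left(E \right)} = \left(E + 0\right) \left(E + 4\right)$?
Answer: $\frac{29241}{2500} \approx 11.696$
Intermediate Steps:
$a{\left(E \right)} = E \left(4 + E\right)$
$h{\left(l \right)} = -3 + \frac{21}{l}$ ($h{\left(l \right)} = -3 + \frac{\left(-7\right) \left(4 - 7\right)}{l} = -3 + \frac{\left(-7\right) \left(-3\right)}{l} = -3 + \frac{21}{l}$)
$h^{2}{\left(-50 \right)} = \left(-3 + \frac{21}{-50}\right)^{2} = \left(-3 + 21 \left(- \frac{1}{50}\right)\right)^{2} = \left(-3 - \frac{21}{50}\right)^{2} = \left(- \frac{171}{50}\right)^{2} = \frac{29241}{2500}$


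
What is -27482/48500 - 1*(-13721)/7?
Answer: 332638063/169750 ≈ 1959.6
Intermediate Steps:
-27482/48500 - 1*(-13721)/7 = -27482*1/48500 + 13721*(1/7) = -13741/24250 + 13721/7 = 332638063/169750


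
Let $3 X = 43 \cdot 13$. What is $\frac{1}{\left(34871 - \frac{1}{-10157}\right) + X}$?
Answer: $\frac{30471}{1068232007} \approx 2.8525 \cdot 10^{-5}$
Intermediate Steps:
$X = \frac{559}{3}$ ($X = \frac{43 \cdot 13}{3} = \frac{1}{3} \cdot 559 = \frac{559}{3} \approx 186.33$)
$\frac{1}{\left(34871 - \frac{1}{-10157}\right) + X} = \frac{1}{\left(34871 - \frac{1}{-10157}\right) + \frac{559}{3}} = \frac{1}{\left(34871 - - \frac{1}{10157}\right) + \frac{559}{3}} = \frac{1}{\left(34871 + \frac{1}{10157}\right) + \frac{559}{3}} = \frac{1}{\frac{354184748}{10157} + \frac{559}{3}} = \frac{1}{\frac{1068232007}{30471}} = \frac{30471}{1068232007}$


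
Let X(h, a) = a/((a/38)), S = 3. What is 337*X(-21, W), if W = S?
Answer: 12806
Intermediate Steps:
W = 3
X(h, a) = 38 (X(h, a) = a/((a*(1/38))) = a/((a/38)) = a*(38/a) = 38)
337*X(-21, W) = 337*38 = 12806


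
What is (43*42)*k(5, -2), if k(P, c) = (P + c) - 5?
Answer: -3612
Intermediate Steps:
k(P, c) = -5 + P + c
(43*42)*k(5, -2) = (43*42)*(-5 + 5 - 2) = 1806*(-2) = -3612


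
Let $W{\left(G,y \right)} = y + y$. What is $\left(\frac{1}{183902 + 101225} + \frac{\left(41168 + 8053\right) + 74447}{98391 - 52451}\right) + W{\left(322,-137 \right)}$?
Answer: $- \frac{888448022086}{3274683595} \approx -271.31$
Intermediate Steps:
$W{\left(G,y \right)} = 2 y$
$\left(\frac{1}{183902 + 101225} + \frac{\left(41168 + 8053\right) + 74447}{98391 - 52451}\right) + W{\left(322,-137 \right)} = \left(\frac{1}{183902 + 101225} + \frac{\left(41168 + 8053\right) + 74447}{98391 - 52451}\right) + 2 \left(-137\right) = \left(\frac{1}{285127} + \frac{49221 + 74447}{45940}\right) - 274 = \left(\frac{1}{285127} + 123668 \cdot \frac{1}{45940}\right) - 274 = \left(\frac{1}{285127} + \frac{30917}{11485}\right) - 274 = \frac{8815282944}{3274683595} - 274 = - \frac{888448022086}{3274683595}$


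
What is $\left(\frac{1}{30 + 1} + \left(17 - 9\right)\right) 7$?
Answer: $\frac{1743}{31} \approx 56.226$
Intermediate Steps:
$\left(\frac{1}{30 + 1} + \left(17 - 9\right)\right) 7 = \left(\frac{1}{31} + \left(17 - 9\right)\right) 7 = \left(\frac{1}{31} + 8\right) 7 = \frac{249}{31} \cdot 7 = \frac{1743}{31}$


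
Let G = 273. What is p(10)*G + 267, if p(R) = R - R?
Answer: 267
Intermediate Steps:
p(R) = 0
p(10)*G + 267 = 0*273 + 267 = 0 + 267 = 267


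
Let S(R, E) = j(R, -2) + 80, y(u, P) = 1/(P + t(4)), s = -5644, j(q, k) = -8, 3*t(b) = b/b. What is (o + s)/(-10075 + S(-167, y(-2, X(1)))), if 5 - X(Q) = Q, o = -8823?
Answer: 14467/10003 ≈ 1.4463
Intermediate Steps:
t(b) = 1/3 (t(b) = (b/b)/3 = (1/3)*1 = 1/3)
X(Q) = 5 - Q
y(u, P) = 1/(1/3 + P) (y(u, P) = 1/(P + 1/3) = 1/(1/3 + P))
S(R, E) = 72 (S(R, E) = -8 + 80 = 72)
(o + s)/(-10075 + S(-167, y(-2, X(1)))) = (-8823 - 5644)/(-10075 + 72) = -14467/(-10003) = -14467*(-1/10003) = 14467/10003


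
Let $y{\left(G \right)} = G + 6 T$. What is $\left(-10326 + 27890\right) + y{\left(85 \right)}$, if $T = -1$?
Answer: $17643$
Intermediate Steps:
$y{\left(G \right)} = -6 + G$ ($y{\left(G \right)} = G + 6 \left(-1\right) = G - 6 = -6 + G$)
$\left(-10326 + 27890\right) + y{\left(85 \right)} = \left(-10326 + 27890\right) + \left(-6 + 85\right) = 17564 + 79 = 17643$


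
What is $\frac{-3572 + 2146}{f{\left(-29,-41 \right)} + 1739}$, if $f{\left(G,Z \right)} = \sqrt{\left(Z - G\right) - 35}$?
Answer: $- \frac{26381}{32172} + \frac{713 i \sqrt{47}}{1512084} \approx -0.82 + 0.0032327 i$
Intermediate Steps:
$f{\left(G,Z \right)} = \sqrt{-35 + Z - G}$
$\frac{-3572 + 2146}{f{\left(-29,-41 \right)} + 1739} = \frac{-3572 + 2146}{\sqrt{-35 - 41 - -29} + 1739} = - \frac{1426}{\sqrt{-35 - 41 + 29} + 1739} = - \frac{1426}{\sqrt{-47} + 1739} = - \frac{1426}{i \sqrt{47} + 1739} = - \frac{1426}{1739 + i \sqrt{47}}$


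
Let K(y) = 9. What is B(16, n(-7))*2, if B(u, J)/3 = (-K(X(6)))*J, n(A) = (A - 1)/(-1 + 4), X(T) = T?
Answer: 144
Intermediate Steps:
n(A) = -1/3 + A/3 (n(A) = (-1 + A)/3 = (-1 + A)*(1/3) = -1/3 + A/3)
B(u, J) = -27*J (B(u, J) = 3*((-1*9)*J) = 3*(-9*J) = -27*J)
B(16, n(-7))*2 = -27*(-1/3 + (1/3)*(-7))*2 = -27*(-1/3 - 7/3)*2 = -27*(-8/3)*2 = 72*2 = 144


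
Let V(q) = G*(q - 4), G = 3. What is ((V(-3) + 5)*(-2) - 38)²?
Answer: 36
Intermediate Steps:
V(q) = -12 + 3*q (V(q) = 3*(q - 4) = 3*(-4 + q) = -12 + 3*q)
((V(-3) + 5)*(-2) - 38)² = (((-12 + 3*(-3)) + 5)*(-2) - 38)² = (((-12 - 9) + 5)*(-2) - 38)² = ((-21 + 5)*(-2) - 38)² = (-16*(-2) - 38)² = (32 - 38)² = (-6)² = 36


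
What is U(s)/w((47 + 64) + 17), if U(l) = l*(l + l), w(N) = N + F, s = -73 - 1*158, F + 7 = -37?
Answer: 2541/2 ≈ 1270.5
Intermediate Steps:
F = -44 (F = -7 - 37 = -44)
s = -231 (s = -73 - 158 = -231)
w(N) = -44 + N (w(N) = N - 44 = -44 + N)
U(l) = 2*l² (U(l) = l*(2*l) = 2*l²)
U(s)/w((47 + 64) + 17) = (2*(-231)²)/(-44 + ((47 + 64) + 17)) = (2*53361)/(-44 + (111 + 17)) = 106722/(-44 + 128) = 106722/84 = 106722*(1/84) = 2541/2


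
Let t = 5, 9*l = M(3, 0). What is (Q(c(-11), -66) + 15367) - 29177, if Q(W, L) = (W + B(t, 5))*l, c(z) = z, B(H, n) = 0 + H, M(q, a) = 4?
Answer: -41438/3 ≈ -13813.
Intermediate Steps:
l = 4/9 (l = (⅑)*4 = 4/9 ≈ 0.44444)
B(H, n) = H
Q(W, L) = 20/9 + 4*W/9 (Q(W, L) = (W + 5)*(4/9) = (5 + W)*(4/9) = 20/9 + 4*W/9)
(Q(c(-11), -66) + 15367) - 29177 = ((20/9 + (4/9)*(-11)) + 15367) - 29177 = ((20/9 - 44/9) + 15367) - 29177 = (-8/3 + 15367) - 29177 = 46093/3 - 29177 = -41438/3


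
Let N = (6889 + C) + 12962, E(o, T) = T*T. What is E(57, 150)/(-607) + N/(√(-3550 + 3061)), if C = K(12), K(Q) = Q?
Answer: -22500/607 - 6621*I*√489/163 ≈ -37.068 - 898.24*I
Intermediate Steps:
C = 12
E(o, T) = T²
N = 19863 (N = (6889 + 12) + 12962 = 6901 + 12962 = 19863)
E(57, 150)/(-607) + N/(√(-3550 + 3061)) = 150²/(-607) + 19863/(√(-3550 + 3061)) = 22500*(-1/607) + 19863/(√(-489)) = -22500/607 + 19863/((I*√489)) = -22500/607 + 19863*(-I*√489/489) = -22500/607 - 6621*I*√489/163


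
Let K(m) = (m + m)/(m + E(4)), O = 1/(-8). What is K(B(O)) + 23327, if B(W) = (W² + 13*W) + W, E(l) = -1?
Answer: 4082447/175 ≈ 23328.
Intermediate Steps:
O = -⅛ ≈ -0.12500
B(W) = W² + 14*W
K(m) = 2*m/(-1 + m) (K(m) = (m + m)/(m - 1) = (2*m)/(-1 + m) = 2*m/(-1 + m))
K(B(O)) + 23327 = 2*(-(14 - ⅛)/8)/(-1 - (14 - ⅛)/8) + 23327 = 2*(-⅛*111/8)/(-1 - ⅛*111/8) + 23327 = 2*(-111/64)/(-1 - 111/64) + 23327 = 2*(-111/64)/(-175/64) + 23327 = 2*(-111/64)*(-64/175) + 23327 = 222/175 + 23327 = 4082447/175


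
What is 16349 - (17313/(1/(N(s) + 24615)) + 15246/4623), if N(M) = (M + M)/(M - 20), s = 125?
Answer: -4597250807026/10787 ≈ -4.2618e+8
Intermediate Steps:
N(M) = 2*M/(-20 + M) (N(M) = (2*M)/(-20 + M) = 2*M/(-20 + M))
16349 - (17313/(1/(N(s) + 24615)) + 15246/4623) = 16349 - (17313/(1/(2*125/(-20 + 125) + 24615)) + 15246/4623) = 16349 - (17313/(1/(2*125/105 + 24615)) + 15246*(1/4623)) = 16349 - (17313/(1/(2*125*(1/105) + 24615)) + 5082/1541) = 16349 - (17313/(1/(50/21 + 24615)) + 5082/1541) = 16349 - (17313/(1/(516965/21)) + 5082/1541) = 16349 - (17313/(21/516965) + 5082/1541) = 16349 - (17313*(516965/21) + 5082/1541) = 16349 - (2983405015/7 + 5082/1541) = 16349 - 1*4597427163689/10787 = 16349 - 4597427163689/10787 = -4597250807026/10787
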